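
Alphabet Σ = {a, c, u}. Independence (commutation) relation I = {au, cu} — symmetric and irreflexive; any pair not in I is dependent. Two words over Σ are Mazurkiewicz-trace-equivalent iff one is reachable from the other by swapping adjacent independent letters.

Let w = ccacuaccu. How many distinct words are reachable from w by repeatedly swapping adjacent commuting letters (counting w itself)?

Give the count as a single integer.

36

piece 0:c — minimal
piece 1:c rests on {0:c}
piece 2:a rests on {1:c}
piece 3:c rests on {2:a}
piece 4:u — minimal
piece 5:a rests on {3:c}
piece 6:c rests on {5:a}
piece 7:c rests on {6:c}
piece 8:u rests on {4:u}
minimal pieces: {0:c, 4:u}
ways to finish when only these pieces remain (= sum over removing one remaining piece with nothing left below it):
  1 left: {7}→1  {8}→1
  2 left: {4,8}→1  {6,7}→1  {7,8}→2
  3 left: {4,7,8}→3  {5,6,7}→1  {6,7,8}→3
  4 left: {3,5,6,7}→1  {4,6,7,8}→6  {5,6,7,8}→4
  5 left: {2,3,5,6,7}→1  {3,5,6,7,8}→5  {4,5,6,7,8}→10
  6 left: {1,2,3,5,6,7}→1  {2,3,5,6,7,8}→6  {3,4,5,6,7,8}→15
  7 left: {0,1,2,3,5,6,7}→1  {1,2,3,5,6,7,8}→7  {2,3,4,5,6,7,8}→21
  placing 0:c first → 28 extensions
  placing 4:u first → 8 extensions
total linear extensions = 36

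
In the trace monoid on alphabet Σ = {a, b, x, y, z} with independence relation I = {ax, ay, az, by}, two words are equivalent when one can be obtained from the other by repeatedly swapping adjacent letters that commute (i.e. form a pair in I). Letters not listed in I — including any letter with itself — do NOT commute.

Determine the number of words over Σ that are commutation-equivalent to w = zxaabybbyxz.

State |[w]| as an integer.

81

0(z) covers ∅
1(x) covers 0:z
2(a) covers ∅
3(a) covers 2:a
4(b) covers 1:x, 3:a
5(y) covers 1:x
6(b) covers 4:b
7(b) covers 6:b
8(y) covers 5:y
9(x) covers 7:b, 8:y
10(z) covers 9:x
floor of heap: 0:z, 2:a
completions by unplaced set U, small U first (add the entries for U minus each lowest piece of U):
  |U|=1: {10}:1
  |U|=2: {9,10}:1
  |U|=3: {7,9,10}:1  {8,9,10}:1
  |U|=4: {5,8,9,10}:1  {6,7,9,10}:1  {7,8,9,10}:2
  |U|=5: {4,6,7,9,10}:1  {5,7,8,9,10}:3  {6,7,8,9,10}:3
  |U|=6: {3,4,6,7,9,10}:1  {4,6,7,8,9,10}:4  {5,6,7,8,9,10}:6
  |U|=7: {2,3,4,6,7,9,10}:1  {3,4,6,7,8,9,10}:5  {4,5,6,7,8,9,10}:10
  |U|=8: {1,4,5,6,7,8,9,10}:10  {2,3,4,6,7,8,9,10}:6  {3,4,5,6,7,8,9,10}:15
  |U|=9: {0,1,4,5,6,7,8,9,10}:10  {1,3,4,5,6,7,8,9,10}:25  {2,3,4,5,6,7,8,9,10}:21
  start at 0(z): 46
  start at 2(a): 35
sum over floor = 81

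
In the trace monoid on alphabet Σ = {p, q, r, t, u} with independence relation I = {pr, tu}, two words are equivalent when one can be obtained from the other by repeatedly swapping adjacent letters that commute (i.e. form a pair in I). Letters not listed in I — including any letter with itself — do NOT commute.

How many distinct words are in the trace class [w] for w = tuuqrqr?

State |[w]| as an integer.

drop 0:t onto floor
drop 1:u onto floor
drop 2:u onto {1:u}
drop 3:q onto {0:t, 2:u}
drop 4:r onto {3:q}
drop 5:q onto {4:r}
drop 6:r onto {5:q}
ground layer = {0:t, 1:u}
drop-orders for the pieces not yet dropped (sum over which currently-grounded one goes next):
  1 to go: {6} 1
  2 to go: {5,6} 1
  3 to go: {4,5,6} 1
  4 to go: {3,4,5,6} 1
  5 to go: {0,3,4,5,6} 1  {2,3,4,5,6} 1
  if 0:t drops first: 1 orders
  if 1:u drops first: 2 orders
heap linearizations: 3

3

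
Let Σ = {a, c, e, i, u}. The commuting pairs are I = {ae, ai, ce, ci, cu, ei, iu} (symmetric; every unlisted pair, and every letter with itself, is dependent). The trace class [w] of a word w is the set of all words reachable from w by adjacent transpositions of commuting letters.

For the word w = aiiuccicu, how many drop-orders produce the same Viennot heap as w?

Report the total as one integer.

0(a) covers ∅
1(i) covers ∅
2(i) covers 1:i
3(u) covers 0:a
4(c) covers 0:a
5(c) covers 4:c
6(i) covers 2:i
7(c) covers 5:c
8(u) covers 3:u
floor of heap: 0:a, 1:i
completions by unplaced set U, small U first (add the entries for U minus each lowest piece of U):
  |U|=1: {6}:1  {7}:1  {8}:1
  |U|=2: {2,6}:1  {3,8}:1  {5,7}:1  {6,7}:2  {6,8}:2  {7,8}:2
  |U|=3: {1,2,6}:1  {2,6,7}:3  {2,6,8}:3  {3,6,8}:3  {3,7,8}:3  {4,5,7}:1  {5,6,7}:3  {5,7,8}:3  {6,7,8}:6
  |U|=4: {1,2,6,7}:4  {1,2,6,8}:4  {2,3,6,8}:6  {2,5,6,7}:6  {2,6,7,8}:12  {3,5,7,8}:6  {3,6,7,8}:12  {4,5,6,7}:4  {4,5,7,8}:4  {5,6,7,8}:12
  |U|=5: {1,2,3,6,8}:10  {1,2,5,6,7}:10  {1,2,6,7,8}:20  {2,3,6,7,8}:30  {2,4,5,6,7}:10  {2,5,6,7,8}:30  {3,4,5,7,8}:10  {3,5,6,7,8}:30  {4,5,6,7,8}:20
  |U|=6: {0,3,4,5,7,8}:10  {1,2,3,6,7,8}:60  {1,2,4,5,6,7}:20  {1,2,5,6,7,8}:60  {2,3,5,6,7,8}:90  {2,4,5,6,7,8}:60  {3,4,5,6,7,8}:60
  |U|=7: {0,3,4,5,6,7,8}:70  {1,2,3,5,6,7,8}:210  {1,2,4,5,6,7,8}:140  {2,3,4,5,6,7,8}:210
  start at 0(a): 560
  start at 1(i): 280
sum over floor = 840

840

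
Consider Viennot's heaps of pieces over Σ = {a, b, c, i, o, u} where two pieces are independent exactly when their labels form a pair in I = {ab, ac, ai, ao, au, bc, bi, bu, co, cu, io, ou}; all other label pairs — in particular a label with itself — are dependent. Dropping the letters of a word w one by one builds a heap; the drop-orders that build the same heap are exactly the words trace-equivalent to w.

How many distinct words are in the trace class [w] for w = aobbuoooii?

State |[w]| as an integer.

840

piece 0:a — minimal
piece 1:o — minimal
piece 2:b rests on {1:o}
piece 3:b rests on {2:b}
piece 4:u — minimal
piece 5:o rests on {3:b}
piece 6:o rests on {5:o}
piece 7:o rests on {6:o}
piece 8:i rests on {4:u}
piece 9:i rests on {8:i}
minimal pieces: {0:a, 1:o, 4:u}
ways to finish when only these pieces remain (= sum over removing one remaining piece with nothing left below it):
  1 left: {0}→1  {7}→1  {9}→1
  2 left: {0,7}→2  {0,9}→2  {6,7}→1  {7,9}→2  {8,9}→1
  3 left: {0,6,7}→3  {0,7,9}→6  {0,8,9}→3  {4,8,9}→1  {5,6,7}→1  {6,7,9}→3  {7,8,9}→3
  4 left: {0,4,8,9}→4  {0,5,6,7}→4  {0,6,7,9}→12  {0,7,8,9}→12  {3,5,6,7}→1  {4,7,8,9}→4  {5,6,7,9}→4  {6,7,8,9}→6
  5 left: {0,3,5,6,7}→5  {0,4,7,8,9}→20  {0,5,6,7,9}→20  {0,6,7,8,9}→30  {2,3,5,6,7}→1  {3,5,6,7,9}→5  {4,6,7,8,9}→10  {5,6,7,8,9}→10
  6 left: {0,2,3,5,6,7}→6  {0,3,5,6,7,9}→30  {0,4,6,7,8,9}→60  {0,5,6,7,8,9}→60  {1,2,3,5,6,7}→1  {2,3,5,6,7,9}→6  {3,5,6,7,8,9}→15  {4,5,6,7,8,9}→20
  7 left: {0,1,2,3,5,6,7}→7  {0,2,3,5,6,7,9}→42  {0,3,5,6,7,8,9}→105  {0,4,5,6,7,8,9}→140  {1,2,3,5,6,7,9}→7  {2,3,5,6,7,8,9}→21  {3,4,5,6,7,8,9}→35
  8 left: {0,1,2,3,5,6,7,9}→56  {0,2,3,5,6,7,8,9}→168  {0,3,4,5,6,7,8,9}→280  {1,2,3,5,6,7,8,9}→28  {2,3,4,5,6,7,8,9}→56
  placing 0:a first → 84 extensions
  placing 1:o first → 504 extensions
  placing 4:u first → 252 extensions
total linear extensions = 840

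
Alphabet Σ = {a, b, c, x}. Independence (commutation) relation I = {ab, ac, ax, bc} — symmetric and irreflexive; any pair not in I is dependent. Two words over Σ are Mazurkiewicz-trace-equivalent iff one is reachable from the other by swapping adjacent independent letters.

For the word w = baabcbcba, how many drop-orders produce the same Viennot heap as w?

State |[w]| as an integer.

piece 0:b — minimal
piece 1:a — minimal
piece 2:a rests on {1:a}
piece 3:b rests on {0:b}
piece 4:c — minimal
piece 5:b rests on {3:b}
piece 6:c rests on {4:c}
piece 7:b rests on {5:b}
piece 8:a rests on {2:a}
minimal pieces: {0:b, 1:a, 4:c}
ways to finish when only these pieces remain (= sum over removing one remaining piece with nothing left below it):
  1 left: {6}→1  {7}→1  {8}→1
  2 left: {2,8}→1  {4,6}→1  {5,7}→1  {6,7}→2  {6,8}→2  {7,8}→2
  3 left: {1,2,8}→1  {2,6,8}→3  {2,7,8}→3  {3,5,7}→1  {4,6,7}→3  {4,6,8}→3  {5,6,7}→3  {5,7,8}→3  {6,7,8}→6
  4 left: {0,3,5,7}→1  {1,2,6,8}→4  {1,2,7,8}→4  {2,4,6,8}→6  {2,5,7,8}→6  {2,6,7,8}→12  {3,5,6,7}→4  {3,5,7,8}→4  {4,5,6,7}→6  {4,6,7,8}→12  {5,6,7,8}→12
  5 left: {0,3,5,6,7}→5  {0,3,5,7,8}→5  {1,2,4,6,8}→10  {1,2,5,7,8}→10  {1,2,6,7,8}→20  {2,3,5,7,8}→10  {2,4,6,7,8}→30  {2,5,6,7,8}→30  {3,4,5,6,7}→10  {3,5,6,7,8}→20  {4,5,6,7,8}→30
  6 left: {0,2,3,5,7,8}→15  {0,3,4,5,6,7}→15  {0,3,5,6,7,8}→30  {1,2,3,5,7,8}→20  {1,2,4,6,7,8}→60  {1,2,5,6,7,8}→60  {2,3,5,6,7,8}→60  {2,4,5,6,7,8}→90  {3,4,5,6,7,8}→60
  7 left: {0,1,2,3,5,7,8}→35  {0,2,3,5,6,7,8}→105  {0,3,4,5,6,7,8}→105  {1,2,3,5,6,7,8}→140  {1,2,4,5,6,7,8}→210  {2,3,4,5,6,7,8}→210
  placing 0:b first → 560 extensions
  placing 1:a first → 420 extensions
  placing 4:c first → 280 extensions
total linear extensions = 1260

1260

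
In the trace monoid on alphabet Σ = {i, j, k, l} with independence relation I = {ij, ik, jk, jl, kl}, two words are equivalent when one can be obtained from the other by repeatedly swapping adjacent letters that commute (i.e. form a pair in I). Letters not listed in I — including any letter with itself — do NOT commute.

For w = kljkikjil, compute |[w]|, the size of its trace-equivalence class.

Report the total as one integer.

1260

drop 0:k onto floor
drop 1:l onto floor
drop 2:j onto floor
drop 3:k onto {0:k}
drop 4:i onto {1:l}
drop 5:k onto {3:k}
drop 6:j onto {2:j}
drop 7:i onto {4:i}
drop 8:l onto {7:i}
ground layer = {0:k, 1:l, 2:j}
drop-orders for the pieces not yet dropped (sum over which currently-grounded one goes next):
  1 to go: {5} 1  {6} 1  {8} 1
  2 to go: {2,6} 1  {3,5} 1  {5,6} 2  {5,8} 2  {6,8} 2  {7,8} 1
  3 to go: {0,3,5} 1  {2,5,6} 3  {2,6,8} 3  {3,5,6} 3  {3,5,8} 3  {4,7,8} 1  {5,6,8} 6  {5,7,8} 3  {6,7,8} 3
  4 to go: {0,3,5,6} 4  {0,3,5,8} 4  {1,4,7,8} 1  {2,3,5,6} 6  {2,5,6,8} 12  {2,6,7,8} 6  {3,5,6,8} 12  {3,5,7,8} 6  {4,5,7,8} 4  {4,6,7,8} 4  {5,6,7,8} 12
  5 to go: {0,2,3,5,6} 10  {0,3,5,6,8} 20  {0,3,5,7,8} 10  {1,4,5,7,8} 5  {1,4,6,7,8} 5  {2,3,5,6,8} 30  {2,4,6,7,8} 10  {2,5,6,7,8} 30  {3,4,5,7,8} 10  {3,5,6,7,8} 30  {4,5,6,7,8} 20
  6 to go: {0,2,3,5,6,8} 60  {0,3,4,5,7,8} 20  {0,3,5,6,7,8} 60  {1,2,4,6,7,8} 15  {1,3,4,5,7,8} 15  {1,4,5,6,7,8} 30  {2,3,5,6,7,8} 90  {2,4,5,6,7,8} 60  {3,4,5,6,7,8} 60
  7 to go: {0,1,3,4,5,7,8} 35  {0,2,3,5,6,7,8} 210  {0,3,4,5,6,7,8} 140  {1,2,4,5,6,7,8} 105  {1,3,4,5,6,7,8} 105  {2,3,4,5,6,7,8} 210
  if 0:k drops first: 420 orders
  if 1:l drops first: 560 orders
  if 2:j drops first: 280 orders
heap linearizations: 1260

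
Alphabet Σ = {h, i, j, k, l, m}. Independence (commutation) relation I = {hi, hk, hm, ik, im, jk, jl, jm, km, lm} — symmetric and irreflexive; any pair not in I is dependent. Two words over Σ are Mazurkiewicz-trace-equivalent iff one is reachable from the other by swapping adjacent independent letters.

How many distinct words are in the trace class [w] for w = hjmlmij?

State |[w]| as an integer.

piece 0:h — minimal
piece 1:j rests on {0:h}
piece 2:m — minimal
piece 3:l rests on {0:h}
piece 4:m rests on {2:m}
piece 5:i rests on {1:j, 3:l}
piece 6:j rests on {5:i}
minimal pieces: {0:h, 2:m}
ways to finish when only these pieces remain (= sum over removing one remaining piece with nothing left below it):
  1 left: {4}→1  {6}→1
  2 left: {2,4}→1  {4,6}→2  {5,6}→1
  3 left: {1,5,6}→1  {2,4,6}→3  {3,5,6}→1  {4,5,6}→3
  4 left: {1,3,5,6}→2  {1,4,5,6}→4  {2,4,5,6}→6  {3,4,5,6}→4
  5 left: {0,1,3,5,6}→2  {1,2,4,5,6}→10  {1,3,4,5,6}→10  {2,3,4,5,6}→10
  placing 0:h first → 30 extensions
  placing 2:m first → 12 extensions
total linear extensions = 42

42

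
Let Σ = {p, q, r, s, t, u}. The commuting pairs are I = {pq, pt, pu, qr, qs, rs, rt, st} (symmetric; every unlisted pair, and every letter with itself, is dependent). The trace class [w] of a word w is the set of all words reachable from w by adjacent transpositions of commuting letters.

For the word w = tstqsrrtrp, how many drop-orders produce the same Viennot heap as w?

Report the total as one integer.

2100

0(t) covers ∅
1(s) covers ∅
2(t) covers 0:t
3(q) covers 2:t
4(s) covers 1:s
5(r) covers ∅
6(r) covers 5:r
7(t) covers 3:q
8(r) covers 6:r
9(p) covers 4:s, 8:r
floor of heap: 0:t, 1:s, 5:r
completions by unplaced set U, small U first (add the entries for U minus each lowest piece of U):
  |U|=1: {7}:1  {9}:1
  |U|=2: {3,7}:1  {4,9}:1  {7,9}:2  {8,9}:1
  |U|=3: {1,4,9}:1  {2,3,7}:1  {3,7,9}:3  {4,7,9}:3  {4,8,9}:2  {6,8,9}:1  {7,8,9}:3
  |U|=4: {0,2,3,7}:1  {1,4,7,9}:4  {1,4,8,9}:3  {2,3,7,9}:4  {3,4,7,9}:6  {3,7,8,9}:6  {4,6,8,9}:3  {4,7,8,9}:8  {5,6,8,9}:1  {6,7,8,9}:4
  |U|=5: {0,2,3,7,9}:5  {1,3,4,7,9}:10  {1,4,6,8,9}:6  {1,4,7,8,9}:15  {2,3,4,7,9}:10  {2,3,7,8,9}:10  {3,4,7,8,9}:20  {3,6,7,8,9}:10  {4,5,6,8,9}:4  {4,6,7,8,9}:15  {5,6,7,8,9}:5
  |U|=6: {0,2,3,4,7,9}:15  {0,2,3,7,8,9}:15  {1,2,3,4,7,9}:20  {1,3,4,7,8,9}:45  {1,4,5,6,8,9}:10  {1,4,6,7,8,9}:36  {2,3,4,7,8,9}:40  {2,3,6,7,8,9}:20  {3,4,6,7,8,9}:45  {3,5,6,7,8,9}:15  {4,5,6,7,8,9}:24
  |U|=7: {0,1,2,3,4,7,9}:35  {0,2,3,4,7,8,9}:70  {0,2,3,6,7,8,9}:35  {1,2,3,4,7,8,9}:105  {1,3,4,6,7,8,9}:126  {1,4,5,6,7,8,9}:70  {2,3,4,6,7,8,9}:105  {2,3,5,6,7,8,9}:35  {3,4,5,6,7,8,9}:84
  |U|=8: {0,1,2,3,4,7,8,9}:210  {0,2,3,4,6,7,8,9}:210  {0,2,3,5,6,7,8,9}:70  {1,2,3,4,6,7,8,9}:336  {1,3,4,5,6,7,8,9}:280  {2,3,4,5,6,7,8,9}:224
  start at 0(t): 840
  start at 1(s): 504
  start at 5(r): 756
sum over floor = 2100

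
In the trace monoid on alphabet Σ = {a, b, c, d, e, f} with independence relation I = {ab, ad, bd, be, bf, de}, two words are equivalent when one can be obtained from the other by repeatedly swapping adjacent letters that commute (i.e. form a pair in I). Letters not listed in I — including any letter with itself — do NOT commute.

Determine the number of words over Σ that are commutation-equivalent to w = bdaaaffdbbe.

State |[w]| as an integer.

drop 0:b onto floor
drop 1:d onto floor
drop 2:a onto floor
drop 3:a onto {2:a}
drop 4:a onto {3:a}
drop 5:f onto {1:d, 4:a}
drop 6:f onto {5:f}
drop 7:d onto {6:f}
drop 8:b onto {0:b}
drop 9:b onto {8:b}
drop 10:e onto {6:f}
ground layer = {0:b, 1:d, 2:a}
drop-orders for the pieces not yet dropped (sum over which currently-grounded one goes next):
  1 to go: {7} 1  {9} 1  {10} 1
  2 to go: {7,9} 2  {7,10} 2  {8,9} 1  {9,10} 2
  3 to go: {0,8,9} 1  {6,7,10} 2  {7,8,9} 3  {7,9,10} 6  {8,9,10} 3
  4 to go: {0,7,8,9} 4  {0,8,9,10} 4  {5,6,7,10} 2  {6,7,9,10} 8  {7,8,9,10} 12
  5 to go: {0,7,8,9,10} 20  {1,5,6,7,10} 2  {4,5,6,7,10} 2  {5,6,7,9,10} 10  {6,7,8,9,10} 20
  6 to go: {0,6,7,8,9,10} 40  {1,4,5,6,7,10} 4  {1,5,6,7,9,10} 12  {3,4,5,6,7,10} 2  {4,5,6,7,9,10} 12  {5,6,7,8,9,10} 30
  7 to go: {0,5,6,7,8,9,10} 70  {1,3,4,5,6,7,10} 6  {1,4,5,6,7,9,10} 28  {1,5,6,7,8,9,10} 42  {2,3,4,5,6,7,10} 2  {3,4,5,6,7,9,10} 14  {4,5,6,7,8,9,10} 42
  8 to go: {0,1,5,6,7,8,9,10} 112  {0,4,5,6,7,8,9,10} 112  {1,2,3,4,5,6,7,10} 8  {1,3,4,5,6,7,9,10} 48  {1,4,5,6,7,8,9,10} 112  {2,3,4,5,6,7,9,10} 16  {3,4,5,6,7,8,9,10} 56
  9 to go: {0,1,4,5,6,7,8,9,10} 336  {0,3,4,5,6,7,8,9,10} 168  {1,2,3,4,5,6,7,9,10} 72  {1,3,4,5,6,7,8,9,10} 216  {2,3,4,5,6,7,8,9,10} 72
  if 0:b drops first: 360 orders
  if 1:d drops first: 240 orders
  if 2:a drops first: 720 orders
heap linearizations: 1320

1320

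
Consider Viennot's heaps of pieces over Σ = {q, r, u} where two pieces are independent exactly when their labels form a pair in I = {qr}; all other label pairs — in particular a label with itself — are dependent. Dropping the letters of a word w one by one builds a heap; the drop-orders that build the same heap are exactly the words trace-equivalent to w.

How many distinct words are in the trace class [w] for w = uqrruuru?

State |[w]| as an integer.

3

#0=u has no predecessor
#1=q depends on [0:u]
#2=r depends on [0:u]
#3=r depends on [2:r]
#4=u depends on [1:q, 3:r]
#5=u depends on [4:u]
#6=r depends on [5:u]
#7=u depends on [6:r]
sources: [0:u]
N(rest) = Σ N(rest − s) over sources s of rest; N(one piece) = 1:
  size 1 → [7]=1
  size 2 → [6,7]=1
  size 3 → [5,6,7]=1
  size 4 → [4,5,6,7]=1
  size 5 → [1,4,5,6,7]=1  [3,4,5,6,7]=1
  size 6 → [1,3,4,5,6,7]=2  [2,3,4,5,6,7]=1
  first=0(u) contributes 3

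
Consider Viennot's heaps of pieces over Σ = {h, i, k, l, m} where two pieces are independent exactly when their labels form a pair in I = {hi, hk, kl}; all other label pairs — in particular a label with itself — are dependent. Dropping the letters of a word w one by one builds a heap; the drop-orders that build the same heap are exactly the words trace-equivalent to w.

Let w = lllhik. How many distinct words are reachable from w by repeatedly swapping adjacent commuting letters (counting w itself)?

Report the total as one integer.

3

drop 0:l onto floor
drop 1:l onto {0:l}
drop 2:l onto {1:l}
drop 3:h onto {2:l}
drop 4:i onto {2:l}
drop 5:k onto {4:i}
ground layer = {0:l}
drop-orders for the pieces not yet dropped (sum over which currently-grounded one goes next):
  1 to go: {3} 1  {5} 1
  2 to go: {3,5} 2  {4,5} 1
  3 to go: {3,4,5} 3
  4 to go: {2,3,4,5} 3
  if 0:l drops first: 3 orders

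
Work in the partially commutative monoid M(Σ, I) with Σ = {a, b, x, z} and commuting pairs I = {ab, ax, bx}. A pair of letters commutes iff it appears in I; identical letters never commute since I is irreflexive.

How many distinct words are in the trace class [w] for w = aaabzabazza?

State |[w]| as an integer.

12

drop 0:a onto floor
drop 1:a onto {0:a}
drop 2:a onto {1:a}
drop 3:b onto floor
drop 4:z onto {2:a, 3:b}
drop 5:a onto {4:z}
drop 6:b onto {4:z}
drop 7:a onto {5:a}
drop 8:z onto {6:b, 7:a}
drop 9:z onto {8:z}
drop 10:a onto {9:z}
ground layer = {0:a, 3:b}
drop-orders for the pieces not yet dropped (sum over which currently-grounded one goes next):
  1 to go: {10} 1
  2 to go: {9,10} 1
  3 to go: {8,9,10} 1
  4 to go: {6,8,9,10} 1  {7,8,9,10} 1
  5 to go: {5,7,8,9,10} 1  {6,7,8,9,10} 2
  6 to go: {5,6,7,8,9,10} 3
  7 to go: {4,5,6,7,8,9,10} 3
  8 to go: {2,4,5,6,7,8,9,10} 3  {3,4,5,6,7,8,9,10} 3
  9 to go: {1,2,4,5,6,7,8,9,10} 3  {2,3,4,5,6,7,8,9,10} 6
  if 0:a drops first: 9 orders
  if 3:b drops first: 3 orders
heap linearizations: 12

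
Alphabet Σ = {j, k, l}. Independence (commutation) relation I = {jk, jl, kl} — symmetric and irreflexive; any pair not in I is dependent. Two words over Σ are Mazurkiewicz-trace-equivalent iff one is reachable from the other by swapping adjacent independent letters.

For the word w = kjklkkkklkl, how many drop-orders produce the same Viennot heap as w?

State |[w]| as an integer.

0(k) covers ∅
1(j) covers ∅
2(k) covers 0:k
3(l) covers ∅
4(k) covers 2:k
5(k) covers 4:k
6(k) covers 5:k
7(k) covers 6:k
8(l) covers 3:l
9(k) covers 7:k
10(l) covers 8:l
floor of heap: 0:k, 1:j, 3:l
completions by unplaced set U, small U first (add the entries for U minus each lowest piece of U):
  |U|=1: {1}:1  {9}:1  {10}:1
  |U|=2: {1,9}:2  {1,10}:2  {7,9}:1  {8,10}:1  {9,10}:2
  |U|=3: {1,7,9}:3  {1,8,10}:3  {1,9,10}:6  {3,8,10}:1  {6,7,9}:1  {7,9,10}:3  {8,9,10}:3
  |U|=4: {1,3,8,10}:4  {1,6,7,9}:4  {1,7,9,10}:12  {1,8,9,10}:12  {3,8,9,10}:4  {5,6,7,9}:1  {6,7,9,10}:4  {7,8,9,10}:6
  |U|=5: {1,3,8,9,10}:20  {1,5,6,7,9}:5  {1,6,7,9,10}:20  {1,7,8,9,10}:30  {3,7,8,9,10}:10  {4,5,6,7,9}:1  {5,6,7,9,10}:5  {6,7,8,9,10}:10
  |U|=6: {1,3,7,8,9,10}:60  {1,4,5,6,7,9}:6  {1,5,6,7,9,10}:30  {1,6,7,8,9,10}:60  {2,4,5,6,7,9}:1  {3,6,7,8,9,10}:20  {4,5,6,7,9,10}:6  {5,6,7,8,9,10}:15
  |U|=7: {0,2,4,5,6,7,9}:1  {1,2,4,5,6,7,9}:7  {1,3,6,7,8,9,10}:140  {1,4,5,6,7,9,10}:42  {1,5,6,7,8,9,10}:105  {2,4,5,6,7,9,10}:7  {3,5,6,7,8,9,10}:35  {4,5,6,7,8,9,10}:21
  |U|=8: {0,1,2,4,5,6,7,9}:8  {0,2,4,5,6,7,9,10}:8  {1,2,4,5,6,7,9,10}:56  {1,3,5,6,7,8,9,10}:280  {1,4,5,6,7,8,9,10}:168  {2,4,5,6,7,8,9,10}:28  {3,4,5,6,7,8,9,10}:56
  |U|=9: {0,1,2,4,5,6,7,9,10}:72  {0,2,4,5,6,7,8,9,10}:36  {1,2,4,5,6,7,8,9,10}:252  {1,3,4,5,6,7,8,9,10}:504  {2,3,4,5,6,7,8,9,10}:84
  start at 0(k): 840
  start at 1(j): 120
  start at 3(l): 360
sum over floor = 1320

1320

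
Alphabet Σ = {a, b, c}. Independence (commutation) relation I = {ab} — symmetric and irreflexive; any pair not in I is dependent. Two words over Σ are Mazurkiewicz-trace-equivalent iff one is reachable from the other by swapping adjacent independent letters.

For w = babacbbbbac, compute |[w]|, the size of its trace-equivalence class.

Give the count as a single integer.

drop 0:b onto floor
drop 1:a onto floor
drop 2:b onto {0:b}
drop 3:a onto {1:a}
drop 4:c onto {2:b, 3:a}
drop 5:b onto {4:c}
drop 6:b onto {5:b}
drop 7:b onto {6:b}
drop 8:b onto {7:b}
drop 9:a onto {4:c}
drop 10:c onto {8:b, 9:a}
ground layer = {0:b, 1:a}
drop-orders for the pieces not yet dropped (sum over which currently-grounded one goes next):
  1 to go: {10} 1
  2 to go: {8,10} 1  {9,10} 1
  3 to go: {7,8,10} 1  {8,9,10} 2
  4 to go: {6,7,8,10} 1  {7,8,9,10} 3
  5 to go: {5,6,7,8,10} 1  {6,7,8,9,10} 4
  6 to go: {5,6,7,8,9,10} 5
  7 to go: {4,5,6,7,8,9,10} 5
  8 to go: {2,4,5,6,7,8,9,10} 5  {3,4,5,6,7,8,9,10} 5
  9 to go: {0,2,4,5,6,7,8,9,10} 5  {1,3,4,5,6,7,8,9,10} 5  {2,3,4,5,6,7,8,9,10} 10
  if 0:b drops first: 15 orders
  if 1:a drops first: 15 orders
heap linearizations: 30

30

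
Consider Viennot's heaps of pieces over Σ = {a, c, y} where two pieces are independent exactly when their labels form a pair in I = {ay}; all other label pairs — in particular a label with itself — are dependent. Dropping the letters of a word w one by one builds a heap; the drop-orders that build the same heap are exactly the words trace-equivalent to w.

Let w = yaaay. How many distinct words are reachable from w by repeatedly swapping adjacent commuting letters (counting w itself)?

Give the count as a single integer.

10

0(y) covers ∅
1(a) covers ∅
2(a) covers 1:a
3(a) covers 2:a
4(y) covers 0:y
floor of heap: 0:y, 1:a
completions by unplaced set U, small U first (add the entries for U minus each lowest piece of U):
  |U|=1: {3}:1  {4}:1
  |U|=2: {0,4}:1  {2,3}:1  {3,4}:2
  |U|=3: {0,3,4}:3  {1,2,3}:1  {2,3,4}:3
  start at 0(y): 4
  start at 1(a): 6
sum over floor = 10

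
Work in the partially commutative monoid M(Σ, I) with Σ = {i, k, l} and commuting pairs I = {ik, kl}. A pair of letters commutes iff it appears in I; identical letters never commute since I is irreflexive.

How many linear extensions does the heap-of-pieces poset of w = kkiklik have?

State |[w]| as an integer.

drop 0:k onto floor
drop 1:k onto {0:k}
drop 2:i onto floor
drop 3:k onto {1:k}
drop 4:l onto {2:i}
drop 5:i onto {4:l}
drop 6:k onto {3:k}
ground layer = {0:k, 2:i}
drop-orders for the pieces not yet dropped (sum over which currently-grounded one goes next):
  1 to go: {5} 1  {6} 1
  2 to go: {3,6} 1  {4,5} 1  {5,6} 2
  3 to go: {1,3,6} 1  {2,4,5} 1  {3,5,6} 3  {4,5,6} 3
  4 to go: {0,1,3,6} 1  {1,3,5,6} 4  {2,4,5,6} 4  {3,4,5,6} 6
  5 to go: {0,1,3,5,6} 5  {1,3,4,5,6} 10  {2,3,4,5,6} 10
  if 0:k drops first: 20 orders
  if 2:i drops first: 15 orders
heap linearizations: 35

35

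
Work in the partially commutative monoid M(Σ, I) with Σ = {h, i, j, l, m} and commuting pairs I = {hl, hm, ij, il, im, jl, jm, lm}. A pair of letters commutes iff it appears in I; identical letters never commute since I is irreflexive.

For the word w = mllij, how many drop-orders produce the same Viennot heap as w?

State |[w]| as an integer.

60

#0=m has no predecessor
#1=l has no predecessor
#2=l depends on [1:l]
#3=i has no predecessor
#4=j has no predecessor
sources: [0:m, 1:l, 3:i, 4:j]
N(rest) = Σ N(rest − s) over sources s of rest; N(one piece) = 1:
  size 1 → [0]=1  [2]=1  [3]=1  [4]=1
  size 2 → [0,2]=2  [0,3]=2  [0,4]=2  [1,2]=1  [2,3]=2  [2,4]=2  [3,4]=2
  size 3 → [0,1,2]=3  [0,2,3]=6  [0,2,4]=6  [0,3,4]=6  [1,2,3]=3  [1,2,4]=3  [2,3,4]=6
  first=0(m) contributes 12
  first=1(l) contributes 24
  first=3(i) contributes 12
  first=4(j) contributes 12
|[w]| = 60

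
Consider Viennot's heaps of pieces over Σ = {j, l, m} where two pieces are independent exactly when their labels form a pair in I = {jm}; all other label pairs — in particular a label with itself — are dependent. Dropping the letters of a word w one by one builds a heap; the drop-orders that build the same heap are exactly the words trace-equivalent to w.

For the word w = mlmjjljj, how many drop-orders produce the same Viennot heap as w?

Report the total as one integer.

0(m) covers ∅
1(l) covers 0:m
2(m) covers 1:l
3(j) covers 1:l
4(j) covers 3:j
5(l) covers 2:m, 4:j
6(j) covers 5:l
7(j) covers 6:j
floor of heap: 0:m
completions by unplaced set U, small U first (add the entries for U minus each lowest piece of U):
  |U|=1: {7}:1
  |U|=2: {6,7}:1
  |U|=3: {5,6,7}:1
  |U|=4: {2,5,6,7}:1  {4,5,6,7}:1
  |U|=5: {2,4,5,6,7}:2  {3,4,5,6,7}:1
  |U|=6: {2,3,4,5,6,7}:3
  start at 0(m): 3

3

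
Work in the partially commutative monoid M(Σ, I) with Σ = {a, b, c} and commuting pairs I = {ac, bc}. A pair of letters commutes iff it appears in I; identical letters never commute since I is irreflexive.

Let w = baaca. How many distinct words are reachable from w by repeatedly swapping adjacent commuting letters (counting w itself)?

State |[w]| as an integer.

5

drop 0:b onto floor
drop 1:a onto {0:b}
drop 2:a onto {1:a}
drop 3:c onto floor
drop 4:a onto {2:a}
ground layer = {0:b, 3:c}
drop-orders for the pieces not yet dropped (sum over which currently-grounded one goes next):
  1 to go: {3} 1  {4} 1
  2 to go: {2,4} 1  {3,4} 2
  3 to go: {1,2,4} 1  {2,3,4} 3
  if 0:b drops first: 4 orders
  if 3:c drops first: 1 orders
heap linearizations: 5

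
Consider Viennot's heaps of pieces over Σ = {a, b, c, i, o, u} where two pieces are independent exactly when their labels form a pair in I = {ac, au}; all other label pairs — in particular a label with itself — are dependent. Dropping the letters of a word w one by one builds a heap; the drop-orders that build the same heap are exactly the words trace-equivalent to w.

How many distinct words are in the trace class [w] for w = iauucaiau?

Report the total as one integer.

20

#0=i has no predecessor
#1=a depends on [0:i]
#2=u depends on [0:i]
#3=u depends on [2:u]
#4=c depends on [3:u]
#5=a depends on [1:a]
#6=i depends on [4:c, 5:a]
#7=a depends on [6:i]
#8=u depends on [6:i]
sources: [0:i]
N(rest) = Σ N(rest − s) over sources s of rest; N(one piece) = 1:
  size 1 → [7]=1  [8]=1
  size 2 → [7,8]=2
  size 3 → [6,7,8]=2
  size 4 → [4,6,7,8]=2  [5,6,7,8]=2
  size 5 → [1,5,6,7,8]=2  [3,4,6,7,8]=2  [4,5,6,7,8]=4
  size 6 → [1,4,5,6,7,8]=6  [2,3,4,6,7,8]=2  [3,4,5,6,7,8]=6
  size 7 → [1,3,4,5,6,7,8]=12  [2,3,4,5,6,7,8]=8
  first=0(i) contributes 20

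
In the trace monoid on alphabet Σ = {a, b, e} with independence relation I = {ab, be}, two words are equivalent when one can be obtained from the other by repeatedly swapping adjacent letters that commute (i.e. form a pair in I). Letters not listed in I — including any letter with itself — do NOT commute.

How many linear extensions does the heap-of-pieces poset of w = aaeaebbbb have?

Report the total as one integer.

126

drop 0:a onto floor
drop 1:a onto {0:a}
drop 2:e onto {1:a}
drop 3:a onto {2:e}
drop 4:e onto {3:a}
drop 5:b onto floor
drop 6:b onto {5:b}
drop 7:b onto {6:b}
drop 8:b onto {7:b}
ground layer = {0:a, 5:b}
drop-orders for the pieces not yet dropped (sum over which currently-grounded one goes next):
  1 to go: {4} 1  {8} 1
  2 to go: {3,4} 1  {4,8} 2  {7,8} 1
  3 to go: {2,3,4} 1  {3,4,8} 3  {4,7,8} 3  {6,7,8} 1
  4 to go: {1,2,3,4} 1  {2,3,4,8} 4  {3,4,7,8} 6  {4,6,7,8} 4  {5,6,7,8} 1
  5 to go: {0,1,2,3,4} 1  {1,2,3,4,8} 5  {2,3,4,7,8} 10  {3,4,6,7,8} 10  {4,5,6,7,8} 5
  6 to go: {0,1,2,3,4,8} 6  {1,2,3,4,7,8} 15  {2,3,4,6,7,8} 20  {3,4,5,6,7,8} 15
  7 to go: {0,1,2,3,4,7,8} 21  {1,2,3,4,6,7,8} 35  {2,3,4,5,6,7,8} 35
  if 0:a drops first: 70 orders
  if 5:b drops first: 56 orders
heap linearizations: 126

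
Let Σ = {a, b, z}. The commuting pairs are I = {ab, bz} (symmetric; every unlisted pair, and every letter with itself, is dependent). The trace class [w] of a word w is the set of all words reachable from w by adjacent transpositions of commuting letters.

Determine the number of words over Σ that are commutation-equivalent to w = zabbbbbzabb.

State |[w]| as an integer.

330

#0=z has no predecessor
#1=a depends on [0:z]
#2=b has no predecessor
#3=b depends on [2:b]
#4=b depends on [3:b]
#5=b depends on [4:b]
#6=b depends on [5:b]
#7=z depends on [1:a]
#8=a depends on [7:z]
#9=b depends on [6:b]
#10=b depends on [9:b]
sources: [0:z, 2:b]
N(rest) = Σ N(rest − s) over sources s of rest; N(one piece) = 1:
  size 1 → [8]=1  [10]=1
  size 2 → [7,8]=1  [8,10]=2  [9,10]=1
  size 3 → [1,7,8]=1  [6,9,10]=1  [7,8,10]=3  [8,9,10]=3
  size 4 → [0,1,7,8]=1  [1,7,8,10]=4  [5,6,9,10]=1  [6,8,9,10]=4  [7,8,9,10]=6
  size 5 → [0,1,7,8,10]=5  [1,7,8,9,10]=10  [4,5,6,9,10]=1  [5,6,8,9,10]=5  [6,7,8,9,10]=10
  size 6 → [0,1,7,8,9,10]=15  [1,6,7,8,9,10]=20  [3,4,5,6,9,10]=1  [4,5,6,8,9,10]=6  [5,6,7,8,9,10]=15
  size 7 → [0,1,6,7,8,9,10]=35  [1,5,6,7,8,9,10]=35  [2,3,4,5,6,9,10]=1  [3,4,5,6,8,9,10]=7  [4,5,6,7,8,9,10]=21
  size 8 → [0,1,5,6,7,8,9,10]=70  [1,4,5,6,7,8,9,10]=56  [2,3,4,5,6,8,9,10]=8  [3,4,5,6,7,8,9,10]=28
  size 9 → [0,1,4,5,6,7,8,9,10]=126  [1,3,4,5,6,7,8,9,10]=84  [2,3,4,5,6,7,8,9,10]=36
  first=0(z) contributes 120
  first=2(b) contributes 210
|[w]| = 330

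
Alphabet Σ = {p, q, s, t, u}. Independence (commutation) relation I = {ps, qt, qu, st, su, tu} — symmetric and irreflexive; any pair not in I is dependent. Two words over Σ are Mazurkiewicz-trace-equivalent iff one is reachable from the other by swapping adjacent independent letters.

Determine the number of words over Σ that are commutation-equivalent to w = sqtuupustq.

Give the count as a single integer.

piece 0:s — minimal
piece 1:q rests on {0:s}
piece 2:t — minimal
piece 3:u — minimal
piece 4:u rests on {3:u}
piece 5:p rests on {1:q, 2:t, 4:u}
piece 6:u rests on {5:p}
piece 7:s rests on {1:q}
piece 8:t rests on {5:p}
piece 9:q rests on {5:p, 7:s}
minimal pieces: {0:s, 2:t, 3:u}
ways to finish when only these pieces remain (= sum over removing one remaining piece with nothing left below it):
  1 left: {6}→1  {8}→1  {9}→1
  2 left: {6,8}→2  {6,9}→2  {7,9}→1  {8,9}→2
  3 left: {6,7,9}→3  {6,8,9}→6  {7,8,9}→3
  4 left: {5,6,8,9}→6  {6,7,8,9}→12
  5 left: {2,5,6,8,9}→6  {4,5,6,8,9}→6  {5,6,7,8,9}→18
  6 left: {1,5,6,7,8,9}→18  {2,4,5,6,8,9}→12  {2,5,6,7,8,9}→24  {3,4,5,6,8,9}→6  {4,5,6,7,8,9}→24
  7 left: {0,1,5,6,7,8,9}→18  {1,2,5,6,7,8,9}→42  {1,4,5,6,7,8,9}→42  {2,3,4,5,6,8,9}→18  {2,4,5,6,7,8,9}→60  {3,4,5,6,7,8,9}→30
  8 left: {0,1,2,5,6,7,8,9}→60  {0,1,4,5,6,7,8,9}→60  {1,2,4,5,6,7,8,9}→144  {1,3,4,5,6,7,8,9}→72  {2,3,4,5,6,7,8,9}→108
  placing 0:s first → 324 extensions
  placing 2:t first → 132 extensions
  placing 3:u first → 264 extensions
total linear extensions = 720

720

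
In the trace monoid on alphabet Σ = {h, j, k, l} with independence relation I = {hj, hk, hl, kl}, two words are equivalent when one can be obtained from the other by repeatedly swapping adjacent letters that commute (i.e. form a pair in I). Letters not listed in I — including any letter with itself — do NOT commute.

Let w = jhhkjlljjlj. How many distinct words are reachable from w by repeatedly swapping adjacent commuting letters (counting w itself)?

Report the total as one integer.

drop 0:j onto floor
drop 1:h onto floor
drop 2:h onto {1:h}
drop 3:k onto {0:j}
drop 4:j onto {3:k}
drop 5:l onto {4:j}
drop 6:l onto {5:l}
drop 7:j onto {6:l}
drop 8:j onto {7:j}
drop 9:l onto {8:j}
drop 10:j onto {9:l}
ground layer = {0:j, 1:h}
drop-orders for the pieces not yet dropped (sum over which currently-grounded one goes next):
  1 to go: {2} 1  {10} 1
  2 to go: {1,2} 1  {2,10} 2  {9,10} 1
  3 to go: {1,2,10} 3  {2,9,10} 3  {8,9,10} 1
  4 to go: {1,2,9,10} 6  {2,8,9,10} 4  {7,8,9,10} 1
  5 to go: {1,2,8,9,10} 10  {2,7,8,9,10} 5  {6,7,8,9,10} 1
  6 to go: {1,2,7,8,9,10} 15  {2,6,7,8,9,10} 6  {5,6,7,8,9,10} 1
  7 to go: {1,2,6,7,8,9,10} 21  {2,5,6,7,8,9,10} 7  {4,5,6,7,8,9,10} 1
  8 to go: {1,2,5,6,7,8,9,10} 28  {2,4,5,6,7,8,9,10} 8  {3,4,5,6,7,8,9,10} 1
  9 to go: {0,3,4,5,6,7,8,9,10} 1  {1,2,4,5,6,7,8,9,10} 36  {2,3,4,5,6,7,8,9,10} 9
  if 0:j drops first: 45 orders
  if 1:h drops first: 10 orders
heap linearizations: 55

55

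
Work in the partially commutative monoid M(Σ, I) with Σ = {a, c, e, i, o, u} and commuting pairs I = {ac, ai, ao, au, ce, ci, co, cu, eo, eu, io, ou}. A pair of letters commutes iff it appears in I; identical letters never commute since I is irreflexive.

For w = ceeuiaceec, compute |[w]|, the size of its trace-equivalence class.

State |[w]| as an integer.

840

drop 0:c onto floor
drop 1:e onto floor
drop 2:e onto {1:e}
drop 3:u onto floor
drop 4:i onto {2:e, 3:u}
drop 5:a onto {2:e}
drop 6:c onto {0:c}
drop 7:e onto {4:i, 5:a}
drop 8:e onto {7:e}
drop 9:c onto {6:c}
ground layer = {0:c, 1:e, 3:u}
drop-orders for the pieces not yet dropped (sum over which currently-grounded one goes next):
  1 to go: {8} 1  {9} 1
  2 to go: {6,9} 1  {7,8} 1  {8,9} 2
  3 to go: {0,6,9} 1  {4,7,8} 1  {5,7,8} 1  {6,8,9} 3  {7,8,9} 3
  4 to go: {0,6,8,9} 4  {3,4,7,8} 1  {4,5,7,8} 2  {4,7,8,9} 4  {5,7,8,9} 4  {6,7,8,9} 6
  5 to go: {0,6,7,8,9} 10  {2,4,5,7,8} 2  {3,4,5,7,8} 3  {3,4,7,8,9} 5  {4,5,7,8,9} 10  {4,6,7,8,9} 10  {5,6,7,8,9} 10
  6 to go: {0,4,6,7,8,9} 20  {0,5,6,7,8,9} 20  {1,2,4,5,7,8} 2  {2,3,4,5,7,8} 5  {2,4,5,7,8,9} 12  {3,4,5,7,8,9} 18  {3,4,6,7,8,9} 15  {4,5,6,7,8,9} 30
  7 to go: {0,3,4,6,7,8,9} 35  {0,4,5,6,7,8,9} 70  {1,2,3,4,5,7,8} 7  {1,2,4,5,7,8,9} 14  {2,3,4,5,7,8,9} 35  {2,4,5,6,7,8,9} 42  {3,4,5,6,7,8,9} 63
  8 to go: {0,2,4,5,6,7,8,9} 112  {0,3,4,5,6,7,8,9} 168  {1,2,3,4,5,7,8,9} 56  {1,2,4,5,6,7,8,9} 56  {2,3,4,5,6,7,8,9} 140
  if 0:c drops first: 252 orders
  if 1:e drops first: 420 orders
  if 3:u drops first: 168 orders
heap linearizations: 840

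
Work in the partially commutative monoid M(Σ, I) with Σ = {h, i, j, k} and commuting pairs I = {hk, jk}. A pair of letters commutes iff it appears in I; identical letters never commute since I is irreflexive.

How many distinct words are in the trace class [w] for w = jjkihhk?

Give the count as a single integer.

9

drop 0:j onto floor
drop 1:j onto {0:j}
drop 2:k onto floor
drop 3:i onto {1:j, 2:k}
drop 4:h onto {3:i}
drop 5:h onto {4:h}
drop 6:k onto {3:i}
ground layer = {0:j, 2:k}
drop-orders for the pieces not yet dropped (sum over which currently-grounded one goes next):
  1 to go: {5} 1  {6} 1
  2 to go: {4,5} 1  {5,6} 2
  3 to go: {4,5,6} 3
  4 to go: {3,4,5,6} 3
  5 to go: {1,3,4,5,6} 3  {2,3,4,5,6} 3
  if 0:j drops first: 6 orders
  if 2:k drops first: 3 orders
heap linearizations: 9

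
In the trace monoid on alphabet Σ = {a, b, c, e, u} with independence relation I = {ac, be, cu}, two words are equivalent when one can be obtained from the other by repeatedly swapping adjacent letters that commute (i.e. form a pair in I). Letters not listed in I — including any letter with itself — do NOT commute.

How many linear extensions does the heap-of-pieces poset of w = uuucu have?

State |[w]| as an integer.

piece 0:u — minimal
piece 1:u rests on {0:u}
piece 2:u rests on {1:u}
piece 3:c — minimal
piece 4:u rests on {2:u}
minimal pieces: {0:u, 3:c}
ways to finish when only these pieces remain (= sum over removing one remaining piece with nothing left below it):
  1 left: {3}→1  {4}→1
  2 left: {2,4}→1  {3,4}→2
  3 left: {1,2,4}→1  {2,3,4}→3
  placing 0:u first → 4 extensions
  placing 3:c first → 1 extensions
total linear extensions = 5

5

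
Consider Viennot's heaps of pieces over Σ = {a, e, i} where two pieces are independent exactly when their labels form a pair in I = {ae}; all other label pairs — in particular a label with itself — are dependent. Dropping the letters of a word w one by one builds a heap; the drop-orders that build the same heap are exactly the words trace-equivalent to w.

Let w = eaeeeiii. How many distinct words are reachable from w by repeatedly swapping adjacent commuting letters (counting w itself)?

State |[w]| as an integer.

5

drop 0:e onto floor
drop 1:a onto floor
drop 2:e onto {0:e}
drop 3:e onto {2:e}
drop 4:e onto {3:e}
drop 5:i onto {1:a, 4:e}
drop 6:i onto {5:i}
drop 7:i onto {6:i}
ground layer = {0:e, 1:a}
drop-orders for the pieces not yet dropped (sum over which currently-grounded one goes next):
  1 to go: {7} 1
  2 to go: {6,7} 1
  3 to go: {5,6,7} 1
  4 to go: {1,5,6,7} 1  {4,5,6,7} 1
  5 to go: {1,4,5,6,7} 2  {3,4,5,6,7} 1
  6 to go: {1,3,4,5,6,7} 3  {2,3,4,5,6,7} 1
  if 0:e drops first: 4 orders
  if 1:a drops first: 1 orders
heap linearizations: 5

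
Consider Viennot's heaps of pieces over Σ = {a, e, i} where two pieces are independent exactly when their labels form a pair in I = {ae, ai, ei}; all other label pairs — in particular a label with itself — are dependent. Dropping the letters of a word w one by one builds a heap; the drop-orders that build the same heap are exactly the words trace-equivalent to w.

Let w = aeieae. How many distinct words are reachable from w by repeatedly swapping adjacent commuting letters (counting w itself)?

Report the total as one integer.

#0=a has no predecessor
#1=e has no predecessor
#2=i has no predecessor
#3=e depends on [1:e]
#4=a depends on [0:a]
#5=e depends on [3:e]
sources: [0:a, 1:e, 2:i]
N(rest) = Σ N(rest − s) over sources s of rest; N(one piece) = 1:
  size 1 → [2]=1  [4]=1  [5]=1
  size 2 → [0,4]=1  [2,4]=2  [2,5]=2  [3,5]=1  [4,5]=2
  size 3 → [0,2,4]=3  [0,4,5]=3  [1,3,5]=1  [2,3,5]=3  [2,4,5]=6  [3,4,5]=3
  size 4 → [0,2,4,5]=12  [0,3,4,5]=6  [1,2,3,5]=4  [1,3,4,5]=4  [2,3,4,5]=12
  first=0(a) contributes 20
  first=1(e) contributes 30
  first=2(i) contributes 10
|[w]| = 60

60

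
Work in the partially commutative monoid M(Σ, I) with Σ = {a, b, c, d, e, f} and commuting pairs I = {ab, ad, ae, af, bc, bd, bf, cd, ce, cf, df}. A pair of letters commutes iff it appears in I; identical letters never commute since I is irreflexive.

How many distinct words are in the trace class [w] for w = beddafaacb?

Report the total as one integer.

2520

#0=b has no predecessor
#1=e depends on [0:b]
#2=d depends on [1:e]
#3=d depends on [2:d]
#4=a has no predecessor
#5=f depends on [1:e]
#6=a depends on [4:a]
#7=a depends on [6:a]
#8=c depends on [7:a]
#9=b depends on [1:e]
sources: [0:b, 4:a]
N(rest) = Σ N(rest − s) over sources s of rest; N(one piece) = 1:
  size 1 → [3]=1  [5]=1  [8]=1  [9]=1
  size 2 → [2,3]=1  [3,5]=2  [3,8]=2  [3,9]=2  [5,8]=2  [5,9]=2  [7,8]=1  [8,9]=2
  size 3 → [2,3,5]=3  [2,3,8]=3  [2,3,9]=3  [3,5,8]=6  [3,5,9]=6  [3,7,8]=3  [3,8,9]=6  [5,7,8]=3  [5,8,9]=6  [6,7,8]=1  [7,8,9]=3
  size 4 → [2,3,5,8]=12  [2,3,5,9]=12  [2,3,7,8]=6  [2,3,8,9]=12  [3,5,7,8]=12  [3,5,8,9]=24  [3,6,7,8]=4  [3,7,8,9]=12  [4,6,7,8]=1  [5,6,7,8]=4  [5,7,8,9]=12  [6,7,8,9]=4
  size 5 → [1,2,3,5,9]=12  [2,3,5,7,8]=30  [2,3,5,8,9]=60  [2,3,6,7,8]=10  [2,3,7,8,9]=30  [3,4,6,7,8]=5  [3,5,6,7,8]=20  [3,5,7,8,9]=60  [3,6,7,8,9]=20  [4,5,6,7,8]=5  [4,6,7,8,9]=5  [5,6,7,8,9]=20
  size 6 → [0,1,2,3,5,9]=12  [1,2,3,5,8,9]=72  [2,3,4,6,7,8]=15  [2,3,5,6,7,8]=60  [2,3,5,7,8,9]=180  [2,3,6,7,8,9]=60  [3,4,5,6,7,8]=30  [3,4,6,7,8,9]=30  [3,5,6,7,8,9]=120  [4,5,6,7,8,9]=30
  size 7 → [0,1,2,3,5,8,9]=84  [1,2,3,5,7,8,9]=252  [2,3,4,5,6,7,8]=105  [2,3,4,6,7,8,9]=105  [2,3,5,6,7,8,9]=420  [3,4,5,6,7,8,9]=210
  size 8 → [0,1,2,3,5,7,8,9]=336  [1,2,3,5,6,7,8,9]=672  [2,3,4,5,6,7,8,9]=840
  first=0(b) contributes 1512
  first=4(a) contributes 1008
|[w]| = 2520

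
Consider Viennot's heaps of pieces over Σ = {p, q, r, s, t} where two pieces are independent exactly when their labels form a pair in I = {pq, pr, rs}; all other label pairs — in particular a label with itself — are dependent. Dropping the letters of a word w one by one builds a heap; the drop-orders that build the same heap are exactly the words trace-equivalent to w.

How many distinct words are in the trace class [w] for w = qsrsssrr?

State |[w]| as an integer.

drop 0:q onto floor
drop 1:s onto {0:q}
drop 2:r onto {0:q}
drop 3:s onto {1:s}
drop 4:s onto {3:s}
drop 5:s onto {4:s}
drop 6:r onto {2:r}
drop 7:r onto {6:r}
ground layer = {0:q}
drop-orders for the pieces not yet dropped (sum over which currently-grounded one goes next):
  1 to go: {5} 1  {7} 1
  2 to go: {4,5} 1  {5,7} 2  {6,7} 1
  3 to go: {2,6,7} 1  {3,4,5} 1  {4,5,7} 3  {5,6,7} 3
  4 to go: {1,3,4,5} 1  {2,5,6,7} 4  {3,4,5,7} 4  {4,5,6,7} 6
  5 to go: {1,3,4,5,7} 5  {2,4,5,6,7} 10  {3,4,5,6,7} 10
  6 to go: {1,3,4,5,6,7} 15  {2,3,4,5,6,7} 20
  if 0:q drops first: 35 orders

35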